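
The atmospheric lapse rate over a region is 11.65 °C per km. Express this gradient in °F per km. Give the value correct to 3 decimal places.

20.970 °F/km

The quantity depends on a temperature interval, so only the ratio of degree sizes applies; the offset between the scales is irrelevant.
A change of 1°C is a change of 1.8°F, so 11.65 × 1.8 = 20.970.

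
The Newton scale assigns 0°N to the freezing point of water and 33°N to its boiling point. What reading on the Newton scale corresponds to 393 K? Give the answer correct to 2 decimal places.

First in Celsius: 393 - 273.15 = 119.8500°C.
Linearly onto the Newton scale: 0 + (119.8500 / 100) × (33 - 0) = 39.55°N.

39.55°N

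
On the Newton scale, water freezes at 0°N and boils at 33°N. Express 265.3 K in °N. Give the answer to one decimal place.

-2.6°N

First in Celsius: 265.3 - 273.15 = -7.8500°C.
Linearly onto the Newton scale: 0 + (-7.8500 / 100) × (33 - 0) = -2.6°N.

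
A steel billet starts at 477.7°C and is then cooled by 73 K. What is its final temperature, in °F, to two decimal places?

760.46°F

The 73 K change is an interval; Kelvin and Celsius degrees are the same size, so ΔC = -73°C.
Final Celsius temperature: 477.7000 - 73.0000 = 404.7000°C.
In Fahrenheit: 404.7000 × 1.8 + 32 = 760.46°F.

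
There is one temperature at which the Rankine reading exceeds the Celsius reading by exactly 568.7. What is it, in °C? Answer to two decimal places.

96.29°C

Let C be the Celsius reading. The Rankine reading is R = 1.8·C + 491.67.
Require R - C = 568.7: (0.8)·C + 491.67 = 568.7.
C = (568.7 - 491.67) / (0.8) = 96.29.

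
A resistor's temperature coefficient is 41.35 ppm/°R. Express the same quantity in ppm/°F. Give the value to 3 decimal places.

41.350 ppm/°F

The quantity depends on a temperature interval, so only the ratio of degree sizes applies; the offset between the scales is irrelevant.
A change of 1°F is a change of 1°R, so per °F the value is 41.35 × 1 = 41.350.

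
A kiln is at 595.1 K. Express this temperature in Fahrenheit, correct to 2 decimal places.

611.51°F

In Celsius: 595.1 - 273.15 = 321.9500°C.
In Fahrenheit: 321.9500 × 1.8 + 32 = 611.51°F.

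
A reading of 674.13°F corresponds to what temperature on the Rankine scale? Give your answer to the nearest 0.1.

1133.8°R

In Celsius: (674.13 - 32) × 5/9 = 356.7389°C.
In Rankine: 356.7389 × 1.8 + 491.67 = 1133.8°R.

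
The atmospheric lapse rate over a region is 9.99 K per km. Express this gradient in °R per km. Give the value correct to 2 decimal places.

17.98 °R/km

The quantity depends on a temperature interval, so only the ratio of degree sizes applies; the offset between the scales is irrelevant.
A change of 1 K is a change of 1.8°R, so 9.99 × 1.8 = 17.98.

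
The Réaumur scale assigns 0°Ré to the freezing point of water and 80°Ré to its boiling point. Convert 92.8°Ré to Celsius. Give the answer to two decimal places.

116.00°C

Linear interpolation between the fixed points: C = (92.8 - 0) × 100 / (80 - 0) = 116.0000°C.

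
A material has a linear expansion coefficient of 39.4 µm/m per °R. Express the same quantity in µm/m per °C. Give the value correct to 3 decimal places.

70.920 µm/m per °C

The quantity depends on a temperature interval, so only the ratio of degree sizes applies; the offset between the scales is irrelevant.
A change of 1°C is a change of 1.8°R, so per °C the value is 39.4 × 1.8 = 70.920.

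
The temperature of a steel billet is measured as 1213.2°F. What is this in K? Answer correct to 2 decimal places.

In Celsius: (1213.2 - 32) × 5/9 = 656.2222°C.
In kelvin: 656.2222 + 273.15 = 929.37 K.

929.37 K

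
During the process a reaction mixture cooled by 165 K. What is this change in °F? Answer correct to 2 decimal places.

297.00°F

Only the scale ratio 1.8 matters for a change in temperature.
165 × 1.8 = 297.00.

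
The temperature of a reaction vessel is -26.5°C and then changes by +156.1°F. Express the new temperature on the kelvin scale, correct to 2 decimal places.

333.37 K

The 156.1°F change is an interval, so only the factor 5/9 applies: +156.1 × 5/9 = +86.7222°C.
Final Celsius temperature: -26.5000 + 86.7222 = 60.2222°C.
In kelvin: 60.2222 + 273.15 = 333.37 K.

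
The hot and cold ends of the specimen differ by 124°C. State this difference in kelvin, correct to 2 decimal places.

124.00 K

Celsius and kelvin degrees are the same size, so the interval is unchanged: 124.00.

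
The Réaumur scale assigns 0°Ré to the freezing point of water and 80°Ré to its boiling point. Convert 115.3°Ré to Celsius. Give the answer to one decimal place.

Linear interpolation between the fixed points: C = (115.3 - 0) × 100 / (80 - 0) = 144.1250°C.

144.1°C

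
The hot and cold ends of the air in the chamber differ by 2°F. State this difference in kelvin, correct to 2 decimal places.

1.11 K

For a temperature interval the offset drops out; only the factor 5/9 applies.
2 × 5/9 = 1.11.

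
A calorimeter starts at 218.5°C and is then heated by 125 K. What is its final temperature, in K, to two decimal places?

616.65 K

The 125 K change is an interval; Kelvin and Celsius degrees are the same size, so ΔC = +125°C.
Final Celsius temperature: 218.5000 + 125.0000 = 343.5000°C.
In kelvin: 343.5000 + 273.15 = 616.65 K.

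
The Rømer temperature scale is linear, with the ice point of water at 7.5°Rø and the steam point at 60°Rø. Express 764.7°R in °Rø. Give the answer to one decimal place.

87.1°Rø

First in Celsius: (764.7 - 491.67) × 5/9 = 151.6833°C.
Linearly onto the Rømer scale: 7.5 + (151.6833 / 100) × (60 - 7.5) = 87.1°Rø.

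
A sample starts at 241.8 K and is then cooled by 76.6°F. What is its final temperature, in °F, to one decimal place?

-101.0°F

Initial temperature in Celsius: 241.8 - 273.15 = -31.3500°C.
The 76.6°F change is an interval, so only the factor 5/9 applies: -76.6 × 5/9 = -42.5556°C.
Final Celsius temperature: -31.3500 - 42.5556 = -73.9056°C.
In Fahrenheit: -73.9056 × 1.8 + 32 = -101.0°F.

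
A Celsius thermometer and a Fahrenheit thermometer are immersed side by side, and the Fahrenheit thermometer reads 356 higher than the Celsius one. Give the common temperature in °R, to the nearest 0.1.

Let x be the Celsius reading; then the Fahrenheit reading is 1.8·x + 32.
(1.8·x + 32) - x = 356  ⇒  (0.8)·x = 324  ⇒  x = 405.0000°C.
In Rankine: 405.0000 × 1.8 + 491.67 = 1220.7°R.

1220.7°R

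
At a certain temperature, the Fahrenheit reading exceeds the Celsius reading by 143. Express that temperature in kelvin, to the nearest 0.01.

411.90 K

Let x be the Celsius reading; then the Fahrenheit reading is 1.8·x + 32.
(1.8·x + 32) - x = 143  ⇒  (0.8)·x = 111  ⇒  x = 138.7500°C.
In kelvin: 138.7500 + 273.15 = 411.90 K.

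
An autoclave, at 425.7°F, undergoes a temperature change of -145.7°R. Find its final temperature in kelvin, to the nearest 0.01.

Initial temperature in Celsius: (425.7 - 32) × 5/9 = 218.7222°C.
The 145.7°R change is an interval, so only the factor 5/9 applies: -145.7 × 5/9 = -80.9444°C.
Final Celsius temperature: 218.7222 - 80.9444 = 137.7778°C.
In kelvin: 137.7778 + 273.15 = 410.93 K.

410.93 K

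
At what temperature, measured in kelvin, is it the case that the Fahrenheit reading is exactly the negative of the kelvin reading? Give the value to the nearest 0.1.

164.2 K

Let K be the kelvin reading. The Fahrenheit reading is F = 1.8·K - 459.67.
Require F = -1·K: 1.8·K - 459.67 = -1·K.
(2.8)·K = 459.67  ⇒  K = 164.2.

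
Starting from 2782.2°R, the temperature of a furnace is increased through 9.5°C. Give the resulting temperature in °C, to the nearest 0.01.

1282.02°C

Initial temperature in Celsius: (2782.2 - 491.67) × 5/9 = 1272.5167°C.
Final Celsius temperature: 1272.5167 + 9.5000 = 1282.0167°C.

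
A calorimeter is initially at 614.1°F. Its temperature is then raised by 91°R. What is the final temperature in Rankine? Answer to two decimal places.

Initial temperature in Celsius: (614.1 - 32) × 5/9 = 323.3889°C.
The 91°R change is an interval, so only the factor 5/9 applies: +91 × 5/9 = +50.5556°C.
Final Celsius temperature: 323.3889 + 50.5556 = 373.9444°C.
In Rankine: 373.9444 × 1.8 + 491.67 = 1164.77°R.

1164.77°R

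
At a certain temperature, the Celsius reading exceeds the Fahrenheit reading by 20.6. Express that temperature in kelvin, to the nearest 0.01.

207.40 K

Let x be the Celsius reading; then the Fahrenheit reading is 1.8·x + 32.
(1.8·x + 32) - x = -20.6  ⇒  (0.8)·x = -52.6  ⇒  x = -65.7500°C.
In kelvin: -65.7500 + 273.15 = 207.40 K.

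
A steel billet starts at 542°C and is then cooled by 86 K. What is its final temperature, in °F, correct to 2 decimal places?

The 86 K change is an interval; Kelvin and Celsius degrees are the same size, so ΔC = -86°C.
Final Celsius temperature: 542.0000 - 86.0000 = 456.0000°C.
In Fahrenheit: 456.0000 × 1.8 + 32 = 852.80°F.

852.80°F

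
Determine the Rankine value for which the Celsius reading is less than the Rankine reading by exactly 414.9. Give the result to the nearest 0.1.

Let R be the Rankine reading. The Celsius reading is C = 5/9·R - 273.15.
Require C - R = -414.9: (-4/9)·R - 273.15 = -414.9.
R = (-414.9 + 273.15) / (-4/9) = 318.9.

318.9°R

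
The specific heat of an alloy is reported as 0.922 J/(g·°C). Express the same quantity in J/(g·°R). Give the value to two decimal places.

0.51 J/(g·°R)

The quantity depends on a temperature interval, so only the ratio of degree sizes applies; the offset between the scales is irrelevant.
A change of 1°R is a change of 5/9°C, so per °R the value is 0.922 × 5/9 = 0.51.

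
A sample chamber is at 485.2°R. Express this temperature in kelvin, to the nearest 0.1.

In Celsius: (485.2 - 491.67) × 5/9 = -3.5944°C.
In kelvin: -3.5944 + 273.15 = 269.6 K.

269.6 K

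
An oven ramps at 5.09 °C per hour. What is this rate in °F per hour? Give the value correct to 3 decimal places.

9.162 °F/hour

Since only a temperature interval is involved, the additive offset between the scales drops out.
A change of 1°C is a change of 1.8°F, so 5.09 × 1.8 = 9.162.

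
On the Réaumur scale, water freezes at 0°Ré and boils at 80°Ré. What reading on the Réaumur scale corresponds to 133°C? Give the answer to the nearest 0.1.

106.4°Ré

Linearly onto the Réaumur scale: 0 + (133.0000 / 100) × (80 - 0) = 106.4°Ré.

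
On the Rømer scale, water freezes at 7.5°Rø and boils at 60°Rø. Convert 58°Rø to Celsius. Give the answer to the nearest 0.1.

Linear interpolation between the fixed points: C = (58 - 7.5) × 100 / (60 - 7.5) = 96.1905°C.

96.2°C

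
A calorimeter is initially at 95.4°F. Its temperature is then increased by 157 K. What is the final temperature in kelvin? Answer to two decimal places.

465.37 K

Initial temperature in Celsius: (95.4 - 32) × 5/9 = 35.2222°C.
The 157 K change is an interval; Kelvin and Celsius degrees are the same size, so ΔC = +157°C.
Final Celsius temperature: 35.2222 + 157.0000 = 192.2222°C.
In kelvin: 192.2222 + 273.15 = 465.37 K.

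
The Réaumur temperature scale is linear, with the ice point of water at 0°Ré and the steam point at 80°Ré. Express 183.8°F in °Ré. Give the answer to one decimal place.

First in Celsius: (183.8 - 32) × 5/9 = 84.3333°C.
Linearly onto the Réaumur scale: 0 + (84.3333 / 100) × (80 - 0) = 67.5°Ré.

67.5°Ré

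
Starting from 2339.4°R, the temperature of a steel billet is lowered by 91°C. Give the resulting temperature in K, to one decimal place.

Initial temperature in Celsius: (2339.4 - 491.67) × 5/9 = 1026.5167°C.
Final Celsius temperature: 1026.5167 - 91.0000 = 935.5167°C.
In kelvin: 935.5167 + 273.15 = 1208.7 K.

1208.7 K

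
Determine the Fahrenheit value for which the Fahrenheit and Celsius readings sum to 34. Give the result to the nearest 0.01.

33.29°F

Let F be the Fahrenheit reading. The Celsius reading is C = 5/9·F - 17.7778.
Require F + C = 34: (14/9)·F - 17.7778 = 34.
F = (34 + 17.7778) / (14/9) = 33.29.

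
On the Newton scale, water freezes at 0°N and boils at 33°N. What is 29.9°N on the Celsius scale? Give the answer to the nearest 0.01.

Linear interpolation between the fixed points: C = (29.9 - 0) × 100 / (33 - 0) = 90.6061°C.

90.61°C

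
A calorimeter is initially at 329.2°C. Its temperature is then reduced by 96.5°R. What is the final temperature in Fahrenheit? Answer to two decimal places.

528.06°F

The 96.5°R change is an interval, so only the factor 5/9 applies: -96.5 × 5/9 = -53.6111°C.
Final Celsius temperature: 329.2000 - 53.6111 = 275.5889°C.
In Fahrenheit: 275.5889 × 1.8 + 32 = 528.06°F.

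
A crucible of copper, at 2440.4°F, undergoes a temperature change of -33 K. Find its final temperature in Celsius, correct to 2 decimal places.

Initial temperature in Celsius: (2440.4 - 32) × 5/9 = 1338.0000°C.
The 33 K change is an interval; Kelvin and Celsius degrees are the same size, so ΔC = -33°C.
Final Celsius temperature: 1338.0000 - 33.0000 = 1305.0000°C.

1305.00°C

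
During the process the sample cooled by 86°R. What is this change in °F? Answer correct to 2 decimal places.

Rankine and Fahrenheit degrees are the same size, so the interval is unchanged: 86.00.

86.00°F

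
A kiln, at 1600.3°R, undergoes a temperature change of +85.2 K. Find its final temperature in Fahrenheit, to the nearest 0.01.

1293.99°F

Initial temperature in Celsius: (1600.3 - 491.67) × 5/9 = 615.9056°C.
The 85.2 K change is an interval; Kelvin and Celsius degrees are the same size, so ΔC = +85.2°C.
Final Celsius temperature: 615.9056 + 85.2000 = 701.1056°C.
In Fahrenheit: 701.1056 × 1.8 + 32 = 1293.99°F.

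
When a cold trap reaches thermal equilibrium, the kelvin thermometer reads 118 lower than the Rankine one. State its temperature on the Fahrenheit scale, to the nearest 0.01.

-194.17°F

Let x be the Rankine reading; then the kelvin reading is 5/9·x.
(5/9·x) - x = -118  ⇒  (-4/9)·x = -118  ⇒  x = 265.5000°R.
In Celsius: (265.5 - 491.67) × 5/9 = -125.6500°C.
In Fahrenheit: -125.6500 × 1.8 + 32 = -194.17°F.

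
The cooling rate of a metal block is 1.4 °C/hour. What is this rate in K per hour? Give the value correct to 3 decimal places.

1.400 K/hour

Since only a temperature interval is involved, the additive offset between the scales drops out.
A change of 1°C is a change of 1 K, so 1.4 × 1 = 1.400.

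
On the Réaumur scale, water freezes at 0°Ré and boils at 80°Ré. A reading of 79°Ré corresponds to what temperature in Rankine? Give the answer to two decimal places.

669.42°R

Linear interpolation between the fixed points: C = (79 - 0) × 100 / (80 - 0) = 98.7500°C.
Then 98.7500 × 1.8 + 491.67 = 669.42°R.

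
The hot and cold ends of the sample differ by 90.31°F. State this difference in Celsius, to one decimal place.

50.2°C

For a temperature interval the offset drops out; only the factor 5/9 applies.
90.31 × 5/9 = 50.2.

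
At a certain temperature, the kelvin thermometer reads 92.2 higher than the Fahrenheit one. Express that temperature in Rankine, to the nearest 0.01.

Let x be the Fahrenheit reading; then the kelvin reading is 5/9·x + 255.372.
(5/9·x + 255.372) - x = 92.2  ⇒  (-4/9)·x = -163.172  ⇒  x = 367.1375°F.
In Celsius: (367.1375 - 32) × 5/9 = 186.1875°C.
In Rankine: 186.1875 × 1.8 + 491.67 = 826.81°R.

826.81°R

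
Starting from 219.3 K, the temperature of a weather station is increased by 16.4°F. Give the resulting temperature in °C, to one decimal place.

Initial temperature in Celsius: 219.3 - 273.15 = -53.8500°C.
The 16.4°F change is an interval, so only the factor 5/9 applies: +16.4 × 5/9 = +9.1111°C.
Final Celsius temperature: -53.8500 + 9.1111 = -44.7389°C.

-44.7°C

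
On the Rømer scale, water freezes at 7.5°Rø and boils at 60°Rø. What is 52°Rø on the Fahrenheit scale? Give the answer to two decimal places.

184.57°F

Linear interpolation between the fixed points: C = (52 - 7.5) × 100 / (60 - 7.5) = 84.7619°C.
Then 84.7619 × 1.8 + 32 = 184.57°F.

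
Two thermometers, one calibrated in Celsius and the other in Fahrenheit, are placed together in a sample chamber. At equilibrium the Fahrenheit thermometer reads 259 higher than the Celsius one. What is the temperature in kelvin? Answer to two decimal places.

Let x be the Celsius reading; then the Fahrenheit reading is 1.8·x + 32.
(1.8·x + 32) - x = 259  ⇒  (0.8)·x = 227  ⇒  x = 283.7500°C.
In kelvin: 283.7500 + 273.15 = 556.90 K.

556.90 K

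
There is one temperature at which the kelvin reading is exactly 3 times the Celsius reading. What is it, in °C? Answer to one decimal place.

136.6°C

Let C be the Celsius reading. The kelvin reading is K = 1·C + 273.15.
Require K = 3·C: 1·C + 273.15 = 3·C.
(-2)·C = -273.15  ⇒  C = 136.6.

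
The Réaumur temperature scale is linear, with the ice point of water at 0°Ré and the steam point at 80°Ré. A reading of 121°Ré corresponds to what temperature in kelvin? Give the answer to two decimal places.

Linear interpolation between the fixed points: C = (121 - 0) × 100 / (80 - 0) = 151.2500°C.
Then 151.2500 + 273.15 = 424.40 K.

424.40 K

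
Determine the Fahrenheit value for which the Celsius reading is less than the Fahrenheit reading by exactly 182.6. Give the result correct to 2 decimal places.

Let F be the Fahrenheit reading. The Celsius reading is C = 5/9·F - 17.7778.
Require C - F = -182.6: (-4/9)·F - 17.7778 = -182.6.
F = (-182.6 + 17.7778) / (-4/9) = 370.85.

370.85°F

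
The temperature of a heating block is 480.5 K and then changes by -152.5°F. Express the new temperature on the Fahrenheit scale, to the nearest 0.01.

252.73°F

Initial temperature in Celsius: 480.5 - 273.15 = 207.3500°C.
The 152.5°F change is an interval, so only the factor 5/9 applies: -152.5 × 5/9 = -84.7222°C.
Final Celsius temperature: 207.3500 - 84.7222 = 122.6278°C.
In Fahrenheit: 122.6278 × 1.8 + 32 = 252.73°F.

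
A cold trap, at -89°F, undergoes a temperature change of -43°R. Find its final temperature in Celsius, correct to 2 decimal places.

-91.11°C

Initial temperature in Celsius: (-89 - 32) × 5/9 = -67.2222°C.
The 43°R change is an interval, so only the factor 5/9 applies: -43 × 5/9 = -23.8889°C.
Final Celsius temperature: -67.2222 - 23.8889 = -91.1111°C.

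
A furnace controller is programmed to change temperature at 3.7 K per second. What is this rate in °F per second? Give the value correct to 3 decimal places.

Since only a temperature interval is involved, the additive offset between the scales drops out.
A change of 1 K is a change of 1.8°F, so 3.7 × 1.8 = 6.660.

6.660 °F/second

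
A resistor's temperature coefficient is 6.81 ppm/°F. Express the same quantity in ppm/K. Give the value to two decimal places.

12.26 ppm/K

The quantity depends on a temperature interval, so only the ratio of degree sizes applies; the offset between the scales is irrelevant.
A change of 1 K is a change of 1.8°F, so per K the value is 6.81 × 1.8 = 12.26.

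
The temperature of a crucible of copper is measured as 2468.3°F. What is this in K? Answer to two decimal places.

1626.65 K

In Celsius: (2468.3 - 32) × 5/9 = 1353.5000°C.
In kelvin: 1353.5000 + 273.15 = 1626.65 K.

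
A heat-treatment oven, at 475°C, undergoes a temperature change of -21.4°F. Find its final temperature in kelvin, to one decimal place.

The 21.4°F change is an interval, so only the factor 5/9 applies: -21.4 × 5/9 = -11.8889°C.
Final Celsius temperature: 475.0000 - 11.8889 = 463.1111°C.
In kelvin: 463.1111 + 273.15 = 736.3 K.

736.3 K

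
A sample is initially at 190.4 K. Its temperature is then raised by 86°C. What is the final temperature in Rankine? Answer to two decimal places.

497.52°R

Initial temperature in Celsius: 190.4 - 273.15 = -82.7500°C.
Final Celsius temperature: -82.7500 + 86.0000 = 3.2500°C.
In Rankine: 3.2500 × 1.8 + 491.67 = 497.52°R.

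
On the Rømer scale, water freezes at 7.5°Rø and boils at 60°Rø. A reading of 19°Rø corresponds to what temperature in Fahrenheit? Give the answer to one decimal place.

71.4°F

Linear interpolation between the fixed points: C = (19 - 7.5) × 100 / (60 - 7.5) = 21.9048°C.
Then 21.9048 × 1.8 + 32 = 71.4°F.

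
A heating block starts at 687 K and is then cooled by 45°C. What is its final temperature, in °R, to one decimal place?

Initial temperature in Celsius: 687 - 273.15 = 413.8500°C.
Final Celsius temperature: 413.8500 - 45.0000 = 368.8500°C.
In Rankine: 368.8500 × 1.8 + 491.67 = 1155.6°R.

1155.6°R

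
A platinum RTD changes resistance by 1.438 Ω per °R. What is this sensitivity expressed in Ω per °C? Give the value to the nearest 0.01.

2.59 Ω per °C

The quantity depends on a temperature interval, so only the ratio of degree sizes applies; the offset between the scales is irrelevant.
A change of 1°C is a change of 1.8°R, so per °C the value is 1.438 × 1.8 = 2.59.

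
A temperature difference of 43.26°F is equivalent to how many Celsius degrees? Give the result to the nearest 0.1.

An interval of 1°F corresponds to 5/9°C.
43.26 × 5/9 = 24.0.

24.0°C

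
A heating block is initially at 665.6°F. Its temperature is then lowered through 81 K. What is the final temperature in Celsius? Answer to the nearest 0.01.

Initial temperature in Celsius: (665.6 - 32) × 5/9 = 352.0000°C.
The 81 K change is an interval; Kelvin and Celsius degrees are the same size, so ΔC = -81°C.
Final Celsius temperature: 352.0000 - 81.0000 = 271.0000°C.

271.00°C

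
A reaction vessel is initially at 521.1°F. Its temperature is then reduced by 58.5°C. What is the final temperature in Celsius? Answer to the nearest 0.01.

Initial temperature in Celsius: (521.1 - 32) × 5/9 = 271.7222°C.
Final Celsius temperature: 271.7222 - 58.5000 = 213.2222°C.

213.22°C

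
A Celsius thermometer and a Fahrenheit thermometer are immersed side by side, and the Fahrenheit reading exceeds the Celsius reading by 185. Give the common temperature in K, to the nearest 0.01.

464.40 K

Let x be the Celsius reading; then the Fahrenheit reading is 1.8·x + 32.
(1.8·x + 32) - x = 185  ⇒  (0.8)·x = 153  ⇒  x = 191.2500°C.
In kelvin: 191.2500 + 273.15 = 464.40 K.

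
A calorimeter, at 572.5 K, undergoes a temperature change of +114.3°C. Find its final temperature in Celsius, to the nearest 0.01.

Initial temperature in Celsius: 572.5 - 273.15 = 299.3500°C.
Final Celsius temperature: 299.3500 + 114.3000 = 413.6500°C.

413.65°C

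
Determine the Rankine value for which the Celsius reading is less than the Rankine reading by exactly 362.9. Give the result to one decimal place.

Let R be the Rankine reading. The Celsius reading is C = 5/9·R - 273.15.
Require C - R = -362.9: (-4/9)·R - 273.15 = -362.9.
R = (-362.9 + 273.15) / (-4/9) = 201.9.

201.9°R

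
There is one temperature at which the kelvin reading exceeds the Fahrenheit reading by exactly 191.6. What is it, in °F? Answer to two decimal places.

Let F be the Fahrenheit reading. The kelvin reading is K = 5/9·F + 255.372.
Require K - F = 191.6: (-4/9)·F + 255.372 = 191.6.
F = (191.6 - 255.372) / (-4/9) = 143.49.

143.49°F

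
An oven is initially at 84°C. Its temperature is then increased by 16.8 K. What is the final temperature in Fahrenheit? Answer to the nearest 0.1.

The 16.8 K change is an interval; Kelvin and Celsius degrees are the same size, so ΔC = +16.8°C.
Final Celsius temperature: 84.0000 + 16.8000 = 100.8000°C.
In Fahrenheit: 100.8000 × 1.8 + 32 = 213.4°F.

213.4°F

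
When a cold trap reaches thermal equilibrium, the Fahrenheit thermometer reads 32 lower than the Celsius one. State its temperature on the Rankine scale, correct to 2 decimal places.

347.67°R

Let x be the Celsius reading; then the Fahrenheit reading is 1.8·x + 32.
(1.8·x + 32) - x = -32  ⇒  (0.8)·x = -64  ⇒  x = -80.0000°C.
In Rankine: -80.0000 × 1.8 + 491.67 = 347.67°R.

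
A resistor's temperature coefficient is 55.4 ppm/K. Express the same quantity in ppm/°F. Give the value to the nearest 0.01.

The quantity depends on a temperature interval, so only the ratio of degree sizes applies; the offset between the scales is irrelevant.
A change of 1°F is a change of 5/9 K, so per °F the value is 55.4 × 5/9 = 30.78.

30.78 ppm/°F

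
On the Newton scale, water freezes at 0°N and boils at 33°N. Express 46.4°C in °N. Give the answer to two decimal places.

15.31°N

Linearly onto the Newton scale: 0 + (46.4000 / 100) × (33 - 0) = 15.31°N.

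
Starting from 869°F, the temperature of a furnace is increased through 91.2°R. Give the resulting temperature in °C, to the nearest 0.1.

515.7°C

Initial temperature in Celsius: (869 - 32) × 5/9 = 465.0000°C.
The 91.2°R change is an interval, so only the factor 5/9 applies: +91.2 × 5/9 = +50.6667°C.
Final Celsius temperature: 465.0000 + 50.6667 = 515.6667°C.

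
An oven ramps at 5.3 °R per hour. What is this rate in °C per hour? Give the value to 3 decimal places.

2.944 °C/hour

Since only a temperature interval is involved, the additive offset between the scales drops out.
A change of 1°R is a change of 5/9°C, so 5.3 × 5/9 = 2.944.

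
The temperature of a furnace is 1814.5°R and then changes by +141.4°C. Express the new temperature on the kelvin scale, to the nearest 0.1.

1149.5 K

Initial temperature in Celsius: (1814.5 - 491.67) × 5/9 = 734.9056°C.
Final Celsius temperature: 734.9056 + 141.4000 = 876.3056°C.
In kelvin: 876.3056 + 273.15 = 1149.5 K.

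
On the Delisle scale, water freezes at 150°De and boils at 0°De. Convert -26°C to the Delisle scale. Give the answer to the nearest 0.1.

189.0°De

Linearly onto the Delisle scale: 150 + (-26.0000 / 100) × (0 - 150) = 189.0°De.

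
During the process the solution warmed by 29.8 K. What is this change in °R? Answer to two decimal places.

Only the scale ratio 1.8 matters for a change in temperature.
29.8 × 1.8 = 53.64.

53.64°R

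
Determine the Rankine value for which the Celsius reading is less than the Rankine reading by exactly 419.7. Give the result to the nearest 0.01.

Let R be the Rankine reading. The Celsius reading is C = 5/9·R - 273.15.
Require C - R = -419.7: (-4/9)·R - 273.15 = -419.7.
R = (-419.7 + 273.15) / (-4/9) = 329.74.

329.74°R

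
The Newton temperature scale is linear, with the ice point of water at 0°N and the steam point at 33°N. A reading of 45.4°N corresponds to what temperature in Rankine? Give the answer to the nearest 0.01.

739.31°R

Linear interpolation between the fixed points: C = (45.4 - 0) × 100 / (33 - 0) = 137.5758°C.
Then 137.5758 × 1.8 + 491.67 = 739.31°R.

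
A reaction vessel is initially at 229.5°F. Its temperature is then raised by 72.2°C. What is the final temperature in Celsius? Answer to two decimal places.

181.92°C

Initial temperature in Celsius: (229.5 - 32) × 5/9 = 109.7222°C.
Final Celsius temperature: 109.7222 + 72.2000 = 181.9222°C.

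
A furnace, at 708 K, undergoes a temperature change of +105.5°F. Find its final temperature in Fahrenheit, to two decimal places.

920.23°F

Initial temperature in Celsius: 708 - 273.15 = 434.8500°C.
The 105.5°F change is an interval, so only the factor 5/9 applies: +105.5 × 5/9 = +58.6111°C.
Final Celsius temperature: 434.8500 + 58.6111 = 493.4611°C.
In Fahrenheit: 493.4611 × 1.8 + 32 = 920.23°F.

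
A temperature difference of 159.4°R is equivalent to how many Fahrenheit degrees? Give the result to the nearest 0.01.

Rankine and Fahrenheit degrees are the same size, so the interval is unchanged: 159.40.

159.40°F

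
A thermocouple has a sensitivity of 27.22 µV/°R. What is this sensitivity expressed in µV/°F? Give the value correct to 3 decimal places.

27.220 µV/°F

The quantity depends on a temperature interval, so only the ratio of degree sizes applies; the offset between the scales is irrelevant.
A change of 1°F is a change of 1°R, so per °F the value is 27.22 × 1 = 27.220.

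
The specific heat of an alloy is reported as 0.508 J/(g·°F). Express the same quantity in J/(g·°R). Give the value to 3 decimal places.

The quantity depends on a temperature interval, so only the ratio of degree sizes applies; the offset between the scales is irrelevant.
A change of 1°R is a change of 1°F, so per °R the value is 0.508 × 1 = 0.508.

0.508 J/(g·°R)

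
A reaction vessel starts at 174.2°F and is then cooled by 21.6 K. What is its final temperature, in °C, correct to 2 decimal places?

Initial temperature in Celsius: (174.2 - 32) × 5/9 = 79.0000°C.
The 21.6 K change is an interval; Kelvin and Celsius degrees are the same size, so ΔC = -21.6°C.
Final Celsius temperature: 79.0000 - 21.6000 = 57.4000°C.

57.40°C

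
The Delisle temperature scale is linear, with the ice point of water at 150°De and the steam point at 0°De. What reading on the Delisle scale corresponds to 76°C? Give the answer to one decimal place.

36.0°De

Linearly onto the Delisle scale: 150 + (76.0000 / 100) × (0 - 150) = 36.0°De.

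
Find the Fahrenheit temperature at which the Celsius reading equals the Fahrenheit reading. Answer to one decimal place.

Let F be the Fahrenheit reading. The Celsius reading is C = 5/9·F - 17.7778.
Set C = F: 5/9·F - 17.7778 = F.
(-4/9)·F = 17.7778  ⇒  F = -40.0.

-40.0°F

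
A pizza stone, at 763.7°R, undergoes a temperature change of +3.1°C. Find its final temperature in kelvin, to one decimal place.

Initial temperature in Celsius: (763.7 - 491.67) × 5/9 = 151.1278°C.
Final Celsius temperature: 151.1278 + 3.1000 = 154.2278°C.
In kelvin: 154.2278 + 273.15 = 427.4 K.

427.4 K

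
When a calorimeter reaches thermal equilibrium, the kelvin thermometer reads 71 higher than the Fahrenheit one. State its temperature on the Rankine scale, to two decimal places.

Let x be the Fahrenheit reading; then the kelvin reading is 5/9·x + 255.372.
(5/9·x + 255.372) - x = 71  ⇒  (-4/9)·x = -184.372  ⇒  x = 414.8375°F.
In Celsius: (414.8375 - 32) × 5/9 = 212.6875°C.
In Rankine: 212.6875 × 1.8 + 491.67 = 874.51°R.

874.51°R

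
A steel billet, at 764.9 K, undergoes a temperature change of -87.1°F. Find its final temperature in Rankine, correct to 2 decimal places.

Initial temperature in Celsius: 764.9 - 273.15 = 491.7500°C.
The 87.1°F change is an interval, so only the factor 5/9 applies: -87.1 × 5/9 = -48.3889°C.
Final Celsius temperature: 491.7500 - 48.3889 = 443.3611°C.
In Rankine: 443.3611 × 1.8 + 491.67 = 1289.72°R.

1289.72°R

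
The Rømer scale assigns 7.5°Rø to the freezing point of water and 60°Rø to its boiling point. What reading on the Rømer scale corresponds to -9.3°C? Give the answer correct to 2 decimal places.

Linearly onto the Rømer scale: 7.5 + (-9.3000 / 100) × (60 - 7.5) = 2.62°Rø.

2.62°Rø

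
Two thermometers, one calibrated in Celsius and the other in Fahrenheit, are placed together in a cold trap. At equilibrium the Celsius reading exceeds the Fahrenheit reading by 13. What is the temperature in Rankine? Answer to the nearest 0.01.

390.42°R

Let x be the Celsius reading; then the Fahrenheit reading is 1.8·x + 32.
(1.8·x + 32) - x = -13  ⇒  (0.8)·x = -45  ⇒  x = -56.2500°C.
In Rankine: -56.2500 × 1.8 + 491.67 = 390.42°R.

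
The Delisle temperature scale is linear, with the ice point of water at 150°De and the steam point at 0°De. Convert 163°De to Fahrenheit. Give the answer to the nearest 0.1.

Linear interpolation between the fixed points: C = (163 - 150) × 100 / (0 - 150) = -8.6667°C.
Then -8.6667 × 1.8 + 32 = 16.4°F.

16.4°F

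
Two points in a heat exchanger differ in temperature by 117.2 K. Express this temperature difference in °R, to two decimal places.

210.96°R

An interval of 1 K corresponds to 1.8°R.
117.2 × 1.8 = 210.96.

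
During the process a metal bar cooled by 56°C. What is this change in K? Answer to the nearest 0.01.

Celsius and kelvin degrees are the same size, so the interval is unchanged: 56.00.

56.00 K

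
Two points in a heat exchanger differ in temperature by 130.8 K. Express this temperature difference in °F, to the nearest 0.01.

An interval of 1 K corresponds to 1.8°F.
130.8 × 1.8 = 235.44.

235.44°F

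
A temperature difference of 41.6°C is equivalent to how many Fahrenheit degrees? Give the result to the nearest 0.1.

74.9°F

Only the scale ratio 1.8 matters for a change in temperature.
41.6 × 1.8 = 74.9.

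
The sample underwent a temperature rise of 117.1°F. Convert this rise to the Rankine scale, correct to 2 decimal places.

117.10°R

Fahrenheit and Rankine degrees are the same size, so the interval is unchanged: 117.10.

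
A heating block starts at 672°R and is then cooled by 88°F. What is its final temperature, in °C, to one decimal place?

51.3°C

Initial temperature in Celsius: (672 - 491.67) × 5/9 = 100.1833°C.
The 88°F change is an interval, so only the factor 5/9 applies: -88 × 5/9 = -48.8889°C.
Final Celsius temperature: 100.1833 - 48.8889 = 51.2944°C.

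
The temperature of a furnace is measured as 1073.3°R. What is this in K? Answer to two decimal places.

596.28 K

In Celsius: (1073.3 - 491.67) × 5/9 = 323.1278°C.
In kelvin: 323.1278 + 273.15 = 596.28 K.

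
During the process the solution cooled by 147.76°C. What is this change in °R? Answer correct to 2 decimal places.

For a temperature interval the offset drops out; only the factor 1.8 applies.
147.76 × 1.8 = 265.97.

265.97°R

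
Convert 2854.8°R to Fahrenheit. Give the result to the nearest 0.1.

2395.1°F

In Celsius: (2854.8 - 491.67) × 5/9 = 1312.8500°C.
In Fahrenheit: 1312.8500 × 1.8 + 32 = 2395.1°F.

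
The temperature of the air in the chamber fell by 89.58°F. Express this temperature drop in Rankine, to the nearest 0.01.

Fahrenheit and Rankine degrees are the same size, so the interval is unchanged: 89.58.

89.58°R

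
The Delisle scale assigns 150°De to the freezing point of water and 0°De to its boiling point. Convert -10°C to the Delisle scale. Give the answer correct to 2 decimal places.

165.00°De

Linearly onto the Delisle scale: 150 + (-10.0000 / 100) × (0 - 150) = 165.00°De.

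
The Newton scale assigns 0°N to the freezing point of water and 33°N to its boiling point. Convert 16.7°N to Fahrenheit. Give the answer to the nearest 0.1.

123.1°F

Linear interpolation between the fixed points: C = (16.7 - 0) × 100 / (33 - 0) = 50.6061°C.
Then 50.6061 × 1.8 + 32 = 123.1°F.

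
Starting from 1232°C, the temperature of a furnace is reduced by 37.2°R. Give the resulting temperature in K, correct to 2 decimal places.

1484.48 K

The 37.2°R change is an interval, so only the factor 5/9 applies: -37.2 × 5/9 = -20.6667°C.
Final Celsius temperature: 1232.0000 - 20.6667 = 1211.3333°C.
In kelvin: 1211.3333 + 273.15 = 1484.48 K.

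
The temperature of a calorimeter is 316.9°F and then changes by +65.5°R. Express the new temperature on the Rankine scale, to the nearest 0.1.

Initial temperature in Celsius: (316.9 - 32) × 5/9 = 158.2778°C.
The 65.5°R change is an interval, so only the factor 5/9 applies: +65.5 × 5/9 = +36.3889°C.
Final Celsius temperature: 158.2778 + 36.3889 = 194.6667°C.
In Rankine: 194.6667 × 1.8 + 491.67 = 842.1°R.

842.1°R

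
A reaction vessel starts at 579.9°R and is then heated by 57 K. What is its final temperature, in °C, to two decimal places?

Initial temperature in Celsius: (579.9 - 491.67) × 5/9 = 49.0167°C.
The 57 K change is an interval; Kelvin and Celsius degrees are the same size, so ΔC = +57°C.
Final Celsius temperature: 49.0167 + 57.0000 = 106.0167°C.

106.02°C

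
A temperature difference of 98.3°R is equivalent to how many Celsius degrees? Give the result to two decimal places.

54.61°C

For a temperature interval the offset drops out; only the factor 5/9 applies.
98.3 × 5/9 = 54.61.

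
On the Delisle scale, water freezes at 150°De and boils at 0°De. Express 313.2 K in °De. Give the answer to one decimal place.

First in Celsius: 313.2 - 273.15 = 40.0500°C.
Linearly onto the Delisle scale: 150 + (40.0500 / 100) × (0 - 150) = 89.9°De.

89.9°De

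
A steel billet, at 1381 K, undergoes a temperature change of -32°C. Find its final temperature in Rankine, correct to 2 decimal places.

2428.20°R

Initial temperature in Celsius: 1381 - 273.15 = 1107.8500°C.
Final Celsius temperature: 1107.8500 - 32.0000 = 1075.8500°C.
In Rankine: 1075.8500 × 1.8 + 491.67 = 2428.20°R.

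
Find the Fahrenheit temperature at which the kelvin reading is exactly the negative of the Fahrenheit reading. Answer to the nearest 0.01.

Let F be the Fahrenheit reading. The kelvin reading is K = 5/9·F + 255.372.
Require K = -1·F: 5/9·F + 255.372 = -1·F.
(14/9)·F = -255.372  ⇒  F = -164.17.

-164.17°F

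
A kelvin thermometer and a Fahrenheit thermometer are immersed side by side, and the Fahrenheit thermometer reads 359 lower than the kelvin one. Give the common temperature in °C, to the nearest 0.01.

-147.31°C

Let x be the kelvin reading; then the Fahrenheit reading is 1.8·x - 459.67.
(1.8·x - 459.67) - x = -359  ⇒  (0.8)·x = 100.67  ⇒  x = 125.8375 K.
In Celsius: 125.8375 - 273.15 = -147.31°C.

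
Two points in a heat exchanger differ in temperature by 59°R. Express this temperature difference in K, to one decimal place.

32.8 K

Only the scale ratio 5/9 matters for a change in temperature.
59 × 5/9 = 32.8.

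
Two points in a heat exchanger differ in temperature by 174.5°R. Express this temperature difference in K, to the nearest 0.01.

96.94 K

An interval of 1°R corresponds to 5/9 K.
174.5 × 5/9 = 96.94.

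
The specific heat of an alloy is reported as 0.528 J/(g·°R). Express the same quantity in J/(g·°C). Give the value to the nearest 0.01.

0.95 J/(g·°C)

The quantity depends on a temperature interval, so only the ratio of degree sizes applies; the offset between the scales is irrelevant.
A change of 1°C is a change of 1.8°R, so per °C the value is 0.528 × 1.8 = 0.95.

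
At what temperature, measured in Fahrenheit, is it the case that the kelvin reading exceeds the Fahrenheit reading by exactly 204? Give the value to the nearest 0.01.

Let F be the Fahrenheit reading. The kelvin reading is K = 5/9·F + 255.372.
Require K - F = 204: (-4/9)·F + 255.372 = 204.
F = (204 - 255.372) / (-4/9) = 115.59.

115.59°F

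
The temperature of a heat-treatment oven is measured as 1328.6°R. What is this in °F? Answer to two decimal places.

868.93°F

In Celsius: (1328.6 - 491.67) × 5/9 = 464.9611°C.
In Fahrenheit: 464.9611 × 1.8 + 32 = 868.93°F.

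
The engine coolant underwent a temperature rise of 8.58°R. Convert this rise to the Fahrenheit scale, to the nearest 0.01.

8.58°F

Rankine and Fahrenheit degrees are the same size, so the interval is unchanged: 8.58.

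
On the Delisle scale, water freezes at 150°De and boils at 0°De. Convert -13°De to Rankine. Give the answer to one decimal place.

Linear interpolation between the fixed points: C = (-13 - 150) × 100 / (0 - 150) = 108.6667°C.
Then 108.6667 × 1.8 + 491.67 = 687.3°R.

687.3°R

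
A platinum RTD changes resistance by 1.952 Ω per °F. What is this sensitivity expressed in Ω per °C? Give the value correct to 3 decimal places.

The quantity depends on a temperature interval, so only the ratio of degree sizes applies; the offset between the scales is irrelevant.
A change of 1°C is a change of 1.8°F, so per °C the value is 1.952 × 1.8 = 3.514.

3.514 Ω per °C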